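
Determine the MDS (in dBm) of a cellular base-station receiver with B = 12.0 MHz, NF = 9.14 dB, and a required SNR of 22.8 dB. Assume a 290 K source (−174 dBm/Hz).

Sensitivity = −174 + 10 log₁₀(B) + NF + SNR_min
= −174 + 70.79 + 9.14 + 22.8
= −71.27 dBm → −71.3 dBm

−71.3 dBm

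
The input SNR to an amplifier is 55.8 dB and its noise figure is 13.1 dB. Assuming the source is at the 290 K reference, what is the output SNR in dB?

42.7 dB

By definition F = SNR_in/SNR_out, so in dB: SNR_out = SNR_in − NF
SNR_out = 55.8 − 13.1 = 42.7 dB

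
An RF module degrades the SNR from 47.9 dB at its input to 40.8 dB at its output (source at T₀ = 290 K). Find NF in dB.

7.1 dB

NF (dB) = SNR_in(dB) − SNR_out(dB) when the source is at T₀
NF = 47.9 − 40.8 = 7.1 dB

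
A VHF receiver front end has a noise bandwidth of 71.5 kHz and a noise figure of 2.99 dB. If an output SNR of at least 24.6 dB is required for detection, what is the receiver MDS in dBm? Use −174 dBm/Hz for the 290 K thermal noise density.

−97.9 dBm

Sensitivity = −174 + 10 log₁₀(B) + NF + SNR_min
= −174 + 48.54 + 2.99 + 24.6
= −97.87 dBm → −97.9 dBm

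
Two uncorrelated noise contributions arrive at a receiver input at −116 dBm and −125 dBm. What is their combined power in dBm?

Convert to linear, add, convert back:
P₁ = 2.51×10⁻¹⁵ W, P₂ = 3.16×10⁻¹⁶ W
P_tot = 2.83×10⁻¹⁵ W → 10 log₁₀(P_tot / 10⁻³) = −115.5 dBm

−115.5 dBm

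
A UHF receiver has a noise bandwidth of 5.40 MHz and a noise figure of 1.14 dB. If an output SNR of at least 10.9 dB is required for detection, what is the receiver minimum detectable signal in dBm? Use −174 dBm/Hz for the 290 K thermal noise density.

Sensitivity = −174 + 10 log₁₀(B) + NF + SNR_min
= −174 + 67.32 + 1.14 + 10.9
= −94.64 dBm → −94.6 dBm

−94.6 dBm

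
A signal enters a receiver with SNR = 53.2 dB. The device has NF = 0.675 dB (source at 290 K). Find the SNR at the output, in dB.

52.525 dB

By definition F = SNR_in/SNR_out, so in dB: SNR_out = SNR_in − NF
SNR_out = 53.2 − 0.675 = 52.525 dB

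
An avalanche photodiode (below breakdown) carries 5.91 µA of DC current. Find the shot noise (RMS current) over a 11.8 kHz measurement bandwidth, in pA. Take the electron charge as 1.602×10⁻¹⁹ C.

I_n = √(2qI·B)
2qI·B = 2 × 1.602×10⁻¹⁹ × 5.91×10⁻⁶ × 1.18×10⁴ = 2.23×10⁻²⁰ A²
I_n = √(2.23×10⁻²⁰) = 1.49×10⁻¹⁰ A = 149 pA

149 pA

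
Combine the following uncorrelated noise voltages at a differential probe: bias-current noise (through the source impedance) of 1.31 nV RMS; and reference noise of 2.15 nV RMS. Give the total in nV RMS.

2.52 nV

Uncorrelated sources add in power (mean-square): V_tot = √(ΣV_i²)
V_tot = √[(1.31×10⁻⁹)² + (2.15×10⁻⁹)²] = 2.52×10⁻⁹ V = 2.52 nV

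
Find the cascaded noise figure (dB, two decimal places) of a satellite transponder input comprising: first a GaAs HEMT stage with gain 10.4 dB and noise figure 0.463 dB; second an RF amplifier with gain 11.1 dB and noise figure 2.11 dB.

0.68 dB

Convert to linear (a loss of L dB is a gain of −L dB): F_i = 10^(NF_i/10), G_i = 10^(G_i,dB/10)
  Stage 1: F_1 = 10^(0.463/10) = 1.112, G_1 = 10^(10.4/10) = 10.96
  Stage 2: F_2 = 10^(2.11/10) = 1.626, G_2 = 10^(11.1/10) = 12.88
Friis cascade:
  F = 1.112 + (1.626 − 1)/10.96 = 1.170
NF = 10 log₁₀(1.170) = 0.68 dB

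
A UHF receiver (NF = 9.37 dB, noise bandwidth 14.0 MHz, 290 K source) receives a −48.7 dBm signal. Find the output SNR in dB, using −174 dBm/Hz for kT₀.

Noise floor: N = −174 + 10 log₁₀(B) + NF
10 log₁₀(1.40×10⁷) = 71.46 dB
N = −174 + 71.46 + 9.37 = −93.17 dBm
SNR = P_sig − N = −48.7 − (−93.17) = 44.47 dB → 44.5 dB

44.5 dB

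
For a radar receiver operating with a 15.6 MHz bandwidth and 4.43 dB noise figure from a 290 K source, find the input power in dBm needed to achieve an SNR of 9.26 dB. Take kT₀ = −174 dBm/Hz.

−88.4 dBm

Sensitivity = −174 + 10 log₁₀(B) + NF + SNR_min
= −174 + 71.93 + 4.43 + 9.26
= −88.38 dBm → −88.4 dBm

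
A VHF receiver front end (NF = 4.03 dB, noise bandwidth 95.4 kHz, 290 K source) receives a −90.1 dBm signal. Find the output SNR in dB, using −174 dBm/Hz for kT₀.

30.1 dB

Noise floor: N = −174 + 10 log₁₀(B) + NF
10 log₁₀(9.54×10⁴) = 49.8 dB
N = −174 + 49.8 + 4.03 = −120.17 dBm
SNR = P_sig − N = −90.1 − (−120.17) = 30.07 dB → 30.1 dB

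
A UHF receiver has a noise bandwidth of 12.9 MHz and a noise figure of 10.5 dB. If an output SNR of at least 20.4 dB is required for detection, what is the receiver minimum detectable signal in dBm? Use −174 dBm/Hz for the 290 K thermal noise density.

Sensitivity = −174 + 10 log₁₀(B) + NF + SNR_min
= −174 + 71.11 + 10.5 + 20.4
= −71.99 dBm → −72.0 dBm

−72.0 dBm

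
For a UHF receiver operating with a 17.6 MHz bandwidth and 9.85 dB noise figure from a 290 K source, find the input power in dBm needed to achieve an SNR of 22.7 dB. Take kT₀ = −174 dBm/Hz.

−69.0 dBm

Sensitivity = −174 + 10 log₁₀(B) + NF + SNR_min
= −174 + 72.46 + 9.85 + 22.7
= −68.99 dBm → −69.0 dBm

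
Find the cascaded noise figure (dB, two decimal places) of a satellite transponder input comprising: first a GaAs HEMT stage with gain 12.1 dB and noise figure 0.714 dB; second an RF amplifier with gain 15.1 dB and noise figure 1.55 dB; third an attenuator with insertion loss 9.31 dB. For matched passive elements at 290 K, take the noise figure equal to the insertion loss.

0.86 dB

Convert to linear (a loss of L dB is a gain of −L dB): F_i = 10^(NF_i/10), G_i = 10^(G_i,dB/10)
  Stage 1: F_1 = 10^(0.714/10) = 1.179, G_1 = 10^(12.1/10) = 16.22
  Stage 2: F_2 = 10^(1.55/10) = 1.429, G_2 = 10^(15.1/10) = 32.36
  Stage 3: F_3 = 10^(9.31/10) = 8.531, G_3 = 10^(−9.31/10) = 0.1172
Friis cascade:
  F = 1.179 + (1.429 − 1)/16.22 + (8.531 − 1)/524.8 = 1.219
NF = 10 log₁₀(1.219) = 0.86 dB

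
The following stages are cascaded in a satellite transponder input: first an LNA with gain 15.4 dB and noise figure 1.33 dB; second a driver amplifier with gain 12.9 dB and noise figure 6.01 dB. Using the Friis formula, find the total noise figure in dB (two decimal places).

Convert to linear (a loss of L dB is a gain of −L dB): F_i = 10^(NF_i/10), G_i = 10^(G_i,dB/10)
  Stage 1: F_1 = 10^(1.33/10) = 1.358, G_1 = 10^(15.4/10) = 34.67
  Stage 2: F_2 = 10^(6.01/10) = 3.990, G_2 = 10^(12.9/10) = 19.50
Friis cascade:
  F = 1.358 + (3.990 − 1)/34.67 = 1.445
NF = 10 log₁₀(1.445) = 1.60 dB

1.60 dB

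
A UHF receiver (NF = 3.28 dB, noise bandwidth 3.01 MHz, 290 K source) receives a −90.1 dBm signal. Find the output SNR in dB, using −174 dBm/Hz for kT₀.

Noise floor: N = −174 + 10 log₁₀(B) + NF
10 log₁₀(3.01×10⁶) = 64.79 dB
N = −174 + 64.79 + 3.28 = −105.93 dBm
SNR = P_sig − N = −90.1 − (−105.93) = 15.83 dB → 15.8 dB

15.8 dB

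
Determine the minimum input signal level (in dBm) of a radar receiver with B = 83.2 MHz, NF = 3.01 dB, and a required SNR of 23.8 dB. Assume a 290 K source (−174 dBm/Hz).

−68.0 dBm

Sensitivity = −174 + 10 log₁₀(B) + NF + SNR_min
= −174 + 79.2 + 3.01 + 23.8
= −67.99 dBm → −68.0 dBm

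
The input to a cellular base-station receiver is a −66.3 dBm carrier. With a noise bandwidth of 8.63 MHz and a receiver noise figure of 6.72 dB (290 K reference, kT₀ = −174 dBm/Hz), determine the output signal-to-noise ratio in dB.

31.6 dB

Noise floor: N = −174 + 10 log₁₀(B) + NF
10 log₁₀(8.63×10⁶) = 69.36 dB
N = −174 + 69.36 + 6.72 = −97.92 dBm
SNR = P_sig − N = −66.3 − (−97.92) = 31.62 dB → 31.6 dB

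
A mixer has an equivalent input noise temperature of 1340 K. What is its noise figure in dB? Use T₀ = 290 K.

F = 1 + T_e/T₀ = 1 + 1340/290 = 5.62069
NF = 10 log₁₀(5.62069) = 7.50 dB

7.50 dB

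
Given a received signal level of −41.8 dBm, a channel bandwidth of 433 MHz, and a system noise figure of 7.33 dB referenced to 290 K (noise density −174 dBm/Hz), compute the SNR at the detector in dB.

38.5 dB

Noise floor: N = −174 + 10 log₁₀(B) + NF
10 log₁₀(4.33×10⁸) = 86.36 dB
N = −174 + 86.36 + 7.33 = −80.31 dBm
SNR = P_sig − N = −41.8 − (−80.31) = 38.51 dB → 38.5 dB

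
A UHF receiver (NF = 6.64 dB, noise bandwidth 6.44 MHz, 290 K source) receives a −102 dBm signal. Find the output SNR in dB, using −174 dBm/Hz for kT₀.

−2.7 dB

Noise floor: N = −174 + 10 log₁₀(B) + NF
10 log₁₀(6.44×10⁶) = 68.09 dB
N = −174 + 68.09 + 6.64 = −99.27 dBm
SNR = P_sig − N = −102 − (−99.27) = −2.73 dB → −2.7 dB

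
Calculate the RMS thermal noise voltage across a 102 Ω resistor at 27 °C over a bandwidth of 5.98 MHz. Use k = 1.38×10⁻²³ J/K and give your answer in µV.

T = 27 °C + 273.15 = 300.15 K
V_n = √(4kTRB)
4kTRB = 4 × 1.38×10⁻²³ × 300.15 × 1.02×10² × 5.98×10⁶ = 1.01×10⁻¹¹ V²
V_n = √(1.01×10⁻¹¹) = 3.18×10⁻⁶ V = 3.18 µV

3.18 µV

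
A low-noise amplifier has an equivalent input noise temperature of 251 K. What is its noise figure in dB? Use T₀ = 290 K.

F = 1 + T_e/T₀ = 1 + 251/290 = 1.86552
NF = 10 log₁₀(1.86552) = 2.71 dB

2.71 dB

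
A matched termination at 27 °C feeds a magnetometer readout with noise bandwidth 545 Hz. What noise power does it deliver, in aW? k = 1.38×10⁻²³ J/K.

T = 27 °C + 273.15 = 300.15 K
P_n = kTB = 1.38×10⁻²³ × 300.15 × 5.45×10² = 2.26×10⁻¹⁸ W = 2.26 aW

2.26 aW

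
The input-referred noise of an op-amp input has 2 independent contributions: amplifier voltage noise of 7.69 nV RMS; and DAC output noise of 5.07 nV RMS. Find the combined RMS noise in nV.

Uncorrelated sources add in power (mean-square): V_tot = √(ΣV_i²)
V_tot = √[(7.69×10⁻⁹)² + (5.07×10⁻⁹)²] = 9.21×10⁻⁹ V = 9.21 nV

9.21 nV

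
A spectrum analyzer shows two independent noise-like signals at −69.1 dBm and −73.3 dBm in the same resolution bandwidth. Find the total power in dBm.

−67.7 dBm

Convert to linear, add, convert back:
P₁ = 1.23×10⁻¹⁰ W, P₂ = 4.68×10⁻¹¹ W
P_tot = 1.70×10⁻¹⁰ W → 10 log₁₀(P_tot / 10⁻³) = −67.7 dBm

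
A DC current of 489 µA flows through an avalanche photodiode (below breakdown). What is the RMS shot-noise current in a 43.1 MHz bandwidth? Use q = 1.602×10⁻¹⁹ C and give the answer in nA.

I_n = √(2qI·B)
2qI·B = 2 × 1.602×10⁻¹⁹ × 4.89×10⁻⁴ × 4.31×10⁷ = 6.75×10⁻¹⁵ A²
I_n = √(6.75×10⁻¹⁵) = 8.22×10⁻⁸ A = 82.2 nA

82.2 nA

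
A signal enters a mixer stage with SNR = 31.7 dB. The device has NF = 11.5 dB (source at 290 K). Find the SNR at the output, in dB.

20.2 dB

By definition F = SNR_in/SNR_out, so in dB: SNR_out = SNR_in − NF
SNR_out = 31.7 − 11.5 = 20.2 dB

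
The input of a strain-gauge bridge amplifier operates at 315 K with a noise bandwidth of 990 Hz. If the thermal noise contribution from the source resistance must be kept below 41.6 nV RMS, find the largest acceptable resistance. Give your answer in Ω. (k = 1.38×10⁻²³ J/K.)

Johnson–Nyquist: V_n = √(4kTRB) ⇒ R = V_n² / (4kTB)
4kTB = 4 × 1.38×10⁻²³ × 315 × 9.90×10² = 1.72×10⁻¹⁷
R = (4.16×10⁻⁸)² / 1.72×10⁻¹⁷ = 1.01×10² Ω = 101 Ω

101 Ω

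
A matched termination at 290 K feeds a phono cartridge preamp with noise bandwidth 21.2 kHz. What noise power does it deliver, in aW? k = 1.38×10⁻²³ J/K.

84.8 aW

P_n = kTB = 1.38×10⁻²³ × 290 × 2.12×10⁴ = 8.48×10⁻¹⁷ W = 84.8 aW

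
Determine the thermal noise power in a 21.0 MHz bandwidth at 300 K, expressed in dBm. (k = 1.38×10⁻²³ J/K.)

P_n = kTB = 1.38×10⁻²³ × 300 × 2.10×10⁷ = 8.69×10⁻¹⁴ W
In dBm: 10 log₁₀(8.69×10⁻¹⁴ / 10⁻³) = −100.6 dBm

−100.6 dBm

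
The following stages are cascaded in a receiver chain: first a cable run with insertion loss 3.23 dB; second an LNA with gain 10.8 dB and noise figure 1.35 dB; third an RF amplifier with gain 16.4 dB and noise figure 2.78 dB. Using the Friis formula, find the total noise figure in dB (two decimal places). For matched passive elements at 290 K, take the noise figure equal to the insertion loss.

4.81 dB

Convert to linear (a loss of L dB is a gain of −L dB): F_i = 10^(NF_i/10), G_i = 10^(G_i,dB/10)
  Stage 1: F_1 = 10^(3.23/10) = 2.104, G_1 = 10^(−3.23/10) = 0.4753
  Stage 2: F_2 = 10^(1.35/10) = 1.365, G_2 = 10^(10.8/10) = 12.02
  Stage 3: F_3 = 10^(2.78/10) = 1.897, G_3 = 10^(16.4/10) = 43.65
Friis cascade:
  F = 2.104 + (1.365 − 1)/0.4753 + (1.897 − 1)/5.715 = 3.028
NF = 10 log₁₀(3.028) = 4.81 dB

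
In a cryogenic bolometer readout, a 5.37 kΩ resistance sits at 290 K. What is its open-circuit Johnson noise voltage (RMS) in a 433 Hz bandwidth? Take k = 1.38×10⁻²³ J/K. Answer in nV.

193 nV

V_n = √(4kTRB)
4kTRB = 4 × 1.38×10⁻²³ × 290 × 5.37×10³ × 4.33×10² = 3.72×10⁻¹⁴ V²
V_n = √(3.72×10⁻¹⁴) = 1.93×10⁻⁷ V = 193 nV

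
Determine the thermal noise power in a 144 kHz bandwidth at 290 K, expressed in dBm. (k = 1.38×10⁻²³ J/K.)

−122.4 dBm

P_n = kTB = 1.38×10⁻²³ × 290 × 1.44×10⁵ = 5.76×10⁻¹⁶ W
In dBm: 10 log₁₀(5.76×10⁻¹⁶ / 10⁻³) = −122.4 dBm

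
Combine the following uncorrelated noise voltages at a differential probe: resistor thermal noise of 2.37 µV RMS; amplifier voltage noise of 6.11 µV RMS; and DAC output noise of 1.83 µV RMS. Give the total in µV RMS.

Uncorrelated sources add in power (mean-square): V_tot = √(ΣV_i²)
V_tot = √[(2.37×10⁻⁶)² + (6.11×10⁻⁶)² + (1.83×10⁻⁶)²] = 6.80×10⁻⁶ V = 6.80 µV

6.80 µV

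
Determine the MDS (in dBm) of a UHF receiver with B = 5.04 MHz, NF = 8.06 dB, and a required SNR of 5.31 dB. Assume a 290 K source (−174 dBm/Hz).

Sensitivity = −174 + 10 log₁₀(B) + NF + SNR_min
= −174 + 67.02 + 8.06 + 5.31
= −93.61 dBm → −93.6 dBm

−93.6 dBm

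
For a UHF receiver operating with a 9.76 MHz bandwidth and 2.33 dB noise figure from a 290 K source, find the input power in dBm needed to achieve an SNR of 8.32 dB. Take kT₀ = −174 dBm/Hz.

−93.5 dBm

Sensitivity = −174 + 10 log₁₀(B) + NF + SNR_min
= −174 + 69.89 + 2.33 + 8.32
= −93.46 dBm → −93.5 dBm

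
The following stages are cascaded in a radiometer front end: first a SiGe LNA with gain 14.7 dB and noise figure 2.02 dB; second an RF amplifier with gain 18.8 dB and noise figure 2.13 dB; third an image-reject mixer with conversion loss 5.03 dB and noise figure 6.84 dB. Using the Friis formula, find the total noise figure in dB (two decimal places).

2.08 dB

Convert to linear (a loss of L dB is a gain of −L dB): F_i = 10^(NF_i/10), G_i = 10^(G_i,dB/10)
  Stage 1: F_1 = 10^(2.02/10) = 1.592, G_1 = 10^(14.7/10) = 29.51
  Stage 2: F_2 = 10^(2.13/10) = 1.633, G_2 = 10^(18.8/10) = 75.86
  Stage 3: F_3 = 10^(6.84/10) = 4.831, G_3 = 10^(−5.03/10) = 0.3141
Friis cascade:
  F = 1.592 + (1.633 − 1)/29.51 + (4.831 − 1)/2239 = 1.615
NF = 10 log₁₀(1.615) = 2.08 dB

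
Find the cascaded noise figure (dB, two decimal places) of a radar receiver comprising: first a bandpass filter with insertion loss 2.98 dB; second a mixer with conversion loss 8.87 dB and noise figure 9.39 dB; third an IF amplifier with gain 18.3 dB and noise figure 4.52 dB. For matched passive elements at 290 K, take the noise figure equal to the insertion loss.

16.56 dB

Convert to linear (a loss of L dB is a gain of −L dB): F_i = 10^(NF_i/10), G_i = 10^(G_i,dB/10)
  Stage 1: F_1 = 10^(2.98/10) = 1.986, G_1 = 10^(−2.98/10) = 0.5035
  Stage 2: F_2 = 10^(9.39/10) = 8.690, G_2 = 10^(−8.87/10) = 0.1297
  Stage 3: F_3 = 10^(4.52/10) = 2.831, G_3 = 10^(18.3/10) = 67.61
Friis cascade:
  F = 1.986 + (8.690 − 1)/0.5035 + (2.831 − 1)/0.06531 = 45.30
NF = 10 log₁₀(45.30) = 16.56 dB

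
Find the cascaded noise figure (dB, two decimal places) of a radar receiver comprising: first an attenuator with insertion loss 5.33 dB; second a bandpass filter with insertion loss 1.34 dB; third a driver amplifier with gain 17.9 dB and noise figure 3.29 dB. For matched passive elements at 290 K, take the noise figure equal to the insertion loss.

Convert to linear (a loss of L dB is a gain of −L dB): F_i = 10^(NF_i/10), G_i = 10^(G_i,dB/10)
  Stage 1: F_1 = 10^(5.33/10) = 3.412, G_1 = 10^(−5.33/10) = 0.2931
  Stage 2: F_2 = 10^(1.34/10) = 1.361, G_2 = 10^(−1.34/10) = 0.7345
  Stage 3: F_3 = 10^(3.29/10) = 2.133, G_3 = 10^(17.9/10) = 61.66
Friis cascade:
  F = 3.412 + (1.361 − 1)/0.2931 + (2.133 − 1)/0.2153 = 9.908
NF = 10 log₁₀(9.908) = 9.96 dB

9.96 dB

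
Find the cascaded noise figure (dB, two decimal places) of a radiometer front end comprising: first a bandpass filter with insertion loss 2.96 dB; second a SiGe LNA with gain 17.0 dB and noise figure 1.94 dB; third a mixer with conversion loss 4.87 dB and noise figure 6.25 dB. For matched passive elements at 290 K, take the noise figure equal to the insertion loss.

5.07 dB

Convert to linear (a loss of L dB is a gain of −L dB): F_i = 10^(NF_i/10), G_i = 10^(G_i,dB/10)
  Stage 1: F_1 = 10^(2.96/10) = 1.977, G_1 = 10^(−2.96/10) = 0.5058
  Stage 2: F_2 = 10^(1.94/10) = 1.563, G_2 = 10^(17.0/10) = 50.12
  Stage 3: F_3 = 10^(6.25/10) = 4.217, G_3 = 10^(−4.87/10) = 0.3258
Friis cascade:
  F = 1.977 + (1.563 − 1)/0.5058 + (4.217 − 1)/25.35 = 3.217
NF = 10 log₁₀(3.217) = 5.07 dB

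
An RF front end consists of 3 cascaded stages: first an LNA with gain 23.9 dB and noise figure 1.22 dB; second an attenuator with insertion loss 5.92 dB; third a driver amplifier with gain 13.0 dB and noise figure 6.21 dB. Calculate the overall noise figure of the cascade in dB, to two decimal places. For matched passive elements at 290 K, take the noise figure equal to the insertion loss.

Convert to linear (a loss of L dB is a gain of −L dB): F_i = 10^(NF_i/10), G_i = 10^(G_i,dB/10)
  Stage 1: F_1 = 10^(1.22/10) = 1.324, G_1 = 10^(23.9/10) = 245.5
  Stage 2: F_2 = 10^(5.92/10) = 3.908, G_2 = 10^(−5.92/10) = 0.2559
  Stage 3: F_3 = 10^(6.21/10) = 4.178, G_3 = 10^(13.0/10) = 19.95
Friis cascade:
  F = 1.324 + (3.908 − 1)/245.5 + (4.178 − 1)/62.81 = 1.387
NF = 10 log₁₀(1.387) = 1.42 dB

1.42 dB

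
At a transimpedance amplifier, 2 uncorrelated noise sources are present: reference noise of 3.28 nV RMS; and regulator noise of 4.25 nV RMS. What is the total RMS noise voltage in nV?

5.37 nV

Uncorrelated sources add in power (mean-square): V_tot = √(ΣV_i²)
V_tot = √[(3.28×10⁻⁹)² + (4.25×10⁻⁹)²] = 5.37×10⁻⁹ V = 5.37 nV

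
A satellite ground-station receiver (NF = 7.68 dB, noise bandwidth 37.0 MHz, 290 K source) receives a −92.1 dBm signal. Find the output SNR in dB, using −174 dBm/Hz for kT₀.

Noise floor: N = −174 + 10 log₁₀(B) + NF
10 log₁₀(3.70×10⁷) = 75.68 dB
N = −174 + 75.68 + 7.68 = −90.64 dBm
SNR = P_sig − N = −92.1 − (−90.64) = −1.46 dB → −1.5 dB

−1.5 dB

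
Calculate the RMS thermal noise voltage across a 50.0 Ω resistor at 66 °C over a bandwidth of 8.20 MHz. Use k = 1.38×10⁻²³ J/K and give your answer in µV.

T = 66 °C + 273.15 = 339.15 K
V_n = √(4kTRB)
4kTRB = 4 × 1.38×10⁻²³ × 339.15 × 5.00×10¹ × 8.20×10⁶ = 7.68×10⁻¹² V²
V_n = √(7.68×10⁻¹²) = 2.77×10⁻⁶ V = 2.77 µV

2.77 µV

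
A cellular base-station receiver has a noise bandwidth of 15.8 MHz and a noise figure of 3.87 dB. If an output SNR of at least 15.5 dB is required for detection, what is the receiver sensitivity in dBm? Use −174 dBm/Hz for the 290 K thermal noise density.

−82.6 dBm

Sensitivity = −174 + 10 log₁₀(B) + NF + SNR_min
= −174 + 71.99 + 3.87 + 15.5
= −82.64 dBm → −82.6 dBm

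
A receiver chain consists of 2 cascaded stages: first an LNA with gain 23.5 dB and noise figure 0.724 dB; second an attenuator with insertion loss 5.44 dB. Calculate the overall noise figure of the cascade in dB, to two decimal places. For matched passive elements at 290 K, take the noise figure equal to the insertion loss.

Convert to linear (a loss of L dB is a gain of −L dB): F_i = 10^(NF_i/10), G_i = 10^(G_i,dB/10)
  Stage 1: F_1 = 10^(0.724/10) = 1.181, G_1 = 10^(23.5/10) = 223.9
  Stage 2: F_2 = 10^(5.44/10) = 3.499, G_2 = 10^(−5.44/10) = 0.2858
Friis cascade:
  F = 1.181 + (3.499 − 1)/223.9 = 1.193
NF = 10 log₁₀(1.193) = 0.76 dB

0.76 dB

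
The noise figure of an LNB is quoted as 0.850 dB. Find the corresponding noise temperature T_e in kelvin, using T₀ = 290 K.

62.7 K

F = 10^(0.850/10) = 1.21619
T_e = (F − 1)·T₀ = (1.21619 − 1) × 290 = 62.7 K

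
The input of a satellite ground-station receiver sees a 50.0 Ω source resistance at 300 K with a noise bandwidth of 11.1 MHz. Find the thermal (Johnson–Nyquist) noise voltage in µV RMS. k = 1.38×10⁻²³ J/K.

V_n = √(4kTRB)
4kTRB = 4 × 1.38×10⁻²³ × 300 × 5.00×10¹ × 1.11×10⁷ = 9.19×10⁻¹² V²
V_n = √(9.19×10⁻¹²) = 3.03×10⁻⁶ V = 3.03 µV

3.03 µV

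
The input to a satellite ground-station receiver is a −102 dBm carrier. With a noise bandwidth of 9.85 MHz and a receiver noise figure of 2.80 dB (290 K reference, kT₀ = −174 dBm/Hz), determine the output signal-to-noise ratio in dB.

−0.7 dB

Noise floor: N = −174 + 10 log₁₀(B) + NF
10 log₁₀(9.85×10⁶) = 69.93 dB
N = −174 + 69.93 + 2.80 = −101.27 dBm
SNR = P_sig − N = −102 − (−101.27) = −0.73 dB → −0.7 dB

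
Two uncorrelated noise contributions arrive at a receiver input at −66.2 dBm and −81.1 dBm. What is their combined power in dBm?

−66.1 dBm

Convert to linear, add, convert back:
P₁ = 2.40×10⁻¹⁰ W, P₂ = 7.76×10⁻¹² W
P_tot = 2.48×10⁻¹⁰ W → 10 log₁₀(P_tot / 10⁻³) = −66.1 dBm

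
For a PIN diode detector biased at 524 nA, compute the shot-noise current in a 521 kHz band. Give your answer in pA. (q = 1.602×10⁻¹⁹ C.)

296 pA

I_n = √(2qI·B)
2qI·B = 2 × 1.602×10⁻¹⁹ × 5.24×10⁻⁷ × 5.21×10⁵ = 8.75×10⁻²⁰ A²
I_n = √(8.75×10⁻²⁰) = 2.96×10⁻¹⁰ A = 296 pA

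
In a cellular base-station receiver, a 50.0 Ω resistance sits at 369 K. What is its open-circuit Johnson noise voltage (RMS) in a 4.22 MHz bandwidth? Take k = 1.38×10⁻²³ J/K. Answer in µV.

V_n = √(4kTRB)
4kTRB = 4 × 1.38×10⁻²³ × 369 × 5.00×10¹ × 4.22×10⁶ = 4.30×10⁻¹² V²
V_n = √(4.30×10⁻¹²) = 2.07×10⁻⁶ V = 2.07 µV

2.07 µV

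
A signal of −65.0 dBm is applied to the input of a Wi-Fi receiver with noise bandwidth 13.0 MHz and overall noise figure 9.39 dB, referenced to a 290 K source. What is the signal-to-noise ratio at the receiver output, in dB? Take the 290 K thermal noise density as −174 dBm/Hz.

28.5 dB

Noise floor: N = −174 + 10 log₁₀(B) + NF
10 log₁₀(1.30×10⁷) = 71.14 dB
N = −174 + 71.14 + 9.39 = −93.47 dBm
SNR = P_sig − N = −65.0 − (−93.47) = 28.47 dB → 28.5 dB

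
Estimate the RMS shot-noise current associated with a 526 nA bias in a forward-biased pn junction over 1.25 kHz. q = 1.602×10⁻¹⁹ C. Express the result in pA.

I_n = √(2qI·B)
2qI·B = 2 × 1.602×10⁻¹⁹ × 5.26×10⁻⁷ × 1.25×10³ = 2.11×10⁻²² A²
I_n = √(2.11×10⁻²²) = 1.45×10⁻¹¹ A = 14.5 pA

14.5 pA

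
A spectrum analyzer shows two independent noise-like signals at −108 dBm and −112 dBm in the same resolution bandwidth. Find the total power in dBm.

Convert to linear, add, convert back:
P₁ = 1.58×10⁻¹⁴ W, P₂ = 6.31×10⁻¹⁵ W
P_tot = 2.22×10⁻¹⁴ W → 10 log₁₀(P_tot / 10⁻³) = −106.5 dBm

−106.5 dBm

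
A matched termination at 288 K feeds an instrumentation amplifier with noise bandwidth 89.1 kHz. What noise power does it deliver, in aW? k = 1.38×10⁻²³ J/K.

P_n = kTB = 1.38×10⁻²³ × 288 × 8.91×10⁴ = 3.54×10⁻¹⁶ W = 354 aW

354 aW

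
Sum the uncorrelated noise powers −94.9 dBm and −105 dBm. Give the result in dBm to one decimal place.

Convert to linear, add, convert back:
P₁ = 3.24×10⁻¹³ W, P₂ = 3.16×10⁻¹⁴ W
P_tot = 3.55×10⁻¹³ W → 10 log₁₀(P_tot / 10⁻³) = −94.5 dBm

−94.5 dBm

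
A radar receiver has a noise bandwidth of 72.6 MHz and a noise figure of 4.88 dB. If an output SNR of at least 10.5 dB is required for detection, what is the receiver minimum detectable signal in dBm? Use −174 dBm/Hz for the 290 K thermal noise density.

Sensitivity = −174 + 10 log₁₀(B) + NF + SNR_min
= −174 + 78.61 + 4.88 + 10.5
= −80.01 dBm → −80.0 dBm

−80.0 dBm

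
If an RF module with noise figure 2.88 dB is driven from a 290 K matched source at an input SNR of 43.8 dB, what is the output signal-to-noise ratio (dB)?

40.92 dB

By definition F = SNR_in/SNR_out, so in dB: SNR_out = SNR_in − NF
SNR_out = 43.8 − 2.88 = 40.92 dB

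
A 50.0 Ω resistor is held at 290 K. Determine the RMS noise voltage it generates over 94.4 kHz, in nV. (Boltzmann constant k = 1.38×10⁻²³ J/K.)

275 nV

V_n = √(4kTRB)
4kTRB = 4 × 1.38×10⁻²³ × 290 × 5.00×10¹ × 9.44×10⁴ = 7.56×10⁻¹⁴ V²
V_n = √(7.56×10⁻¹⁴) = 2.75×10⁻⁷ V = 275 nV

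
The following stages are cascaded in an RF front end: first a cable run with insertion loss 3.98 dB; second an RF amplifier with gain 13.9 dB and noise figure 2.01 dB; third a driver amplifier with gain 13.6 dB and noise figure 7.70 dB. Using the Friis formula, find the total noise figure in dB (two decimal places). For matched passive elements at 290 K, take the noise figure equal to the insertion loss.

6.50 dB

Convert to linear (a loss of L dB is a gain of −L dB): F_i = 10^(NF_i/10), G_i = 10^(G_i,dB/10)
  Stage 1: F_1 = 10^(3.98/10) = 2.500, G_1 = 10^(−3.98/10) = 0.3999
  Stage 2: F_2 = 10^(2.01/10) = 1.589, G_2 = 10^(13.9/10) = 24.55
  Stage 3: F_3 = 10^(7.70/10) = 5.888, G_3 = 10^(13.6/10) = 22.91
Friis cascade:
  F = 2.500 + (1.589 − 1)/0.3999 + (5.888 − 1)/9.817 = 4.470
NF = 10 log₁₀(4.470) = 6.50 dB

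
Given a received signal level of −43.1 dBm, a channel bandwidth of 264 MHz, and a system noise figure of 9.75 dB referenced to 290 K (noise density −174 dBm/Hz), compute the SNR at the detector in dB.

36.9 dB

Noise floor: N = −174 + 10 log₁₀(B) + NF
10 log₁₀(2.64×10⁸) = 84.22 dB
N = −174 + 84.22 + 9.75 = −80.03 dBm
SNR = P_sig − N = −43.1 − (−80.03) = 36.93 dB → 36.9 dB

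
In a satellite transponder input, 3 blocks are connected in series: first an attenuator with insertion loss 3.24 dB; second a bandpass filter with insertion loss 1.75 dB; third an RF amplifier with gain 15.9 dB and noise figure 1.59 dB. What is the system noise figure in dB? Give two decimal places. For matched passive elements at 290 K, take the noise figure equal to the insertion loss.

Convert to linear (a loss of L dB is a gain of −L dB): F_i = 10^(NF_i/10), G_i = 10^(G_i,dB/10)
  Stage 1: F_1 = 10^(3.24/10) = 2.109, G_1 = 10^(−3.24/10) = 0.4742
  Stage 2: F_2 = 10^(1.75/10) = 1.496, G_2 = 10^(−1.75/10) = 0.6683
  Stage 3: F_3 = 10^(1.59/10) = 1.442, G_3 = 10^(15.9/10) = 38.90
Friis cascade:
  F = 2.109 + (1.496 − 1)/0.4742 + (1.442 − 1)/0.3170 = 4.550
NF = 10 log₁₀(4.550) = 6.58 dB

6.58 dB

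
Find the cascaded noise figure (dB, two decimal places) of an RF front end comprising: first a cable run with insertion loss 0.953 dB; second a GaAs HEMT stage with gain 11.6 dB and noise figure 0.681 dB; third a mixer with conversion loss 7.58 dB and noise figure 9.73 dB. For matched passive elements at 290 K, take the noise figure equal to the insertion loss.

3.39 dB

Convert to linear (a loss of L dB is a gain of −L dB): F_i = 10^(NF_i/10), G_i = 10^(G_i,dB/10)
  Stage 1: F_1 = 10^(0.953/10) = 1.245, G_1 = 10^(−0.953/10) = 0.8030
  Stage 2: F_2 = 10^(0.681/10) = 1.170, G_2 = 10^(11.6/10) = 14.45
  Stage 3: F_3 = 10^(9.73/10) = 9.397, G_3 = 10^(−7.58/10) = 0.1746
Friis cascade:
  F = 1.245 + (1.170 − 1)/0.8030 + (9.397 − 1)/11.61 = 2.180
NF = 10 log₁₀(2.180) = 3.39 dB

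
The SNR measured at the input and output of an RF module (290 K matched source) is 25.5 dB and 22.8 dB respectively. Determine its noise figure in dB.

NF (dB) = SNR_in(dB) − SNR_out(dB) when the source is at T₀
NF = 25.5 − 22.8 = 2.7 dB

2.7 dB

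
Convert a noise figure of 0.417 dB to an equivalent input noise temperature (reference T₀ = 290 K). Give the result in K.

F = 10^(0.417/10) = 1.10078
T_e = (F − 1)·T₀ = (1.10078 − 1) × 290 = 29.2 K

29.2 K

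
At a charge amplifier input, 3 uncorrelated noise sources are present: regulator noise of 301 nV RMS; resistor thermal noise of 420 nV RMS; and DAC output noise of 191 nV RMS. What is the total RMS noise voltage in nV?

Uncorrelated sources add in power (mean-square): V_tot = √(ΣV_i²)
V_tot = √[(3.01×10⁻⁷)² + (4.20×10⁻⁷)² + (1.91×10⁻⁷)²] = 5.51×10⁻⁷ V = 551 nV

551 nV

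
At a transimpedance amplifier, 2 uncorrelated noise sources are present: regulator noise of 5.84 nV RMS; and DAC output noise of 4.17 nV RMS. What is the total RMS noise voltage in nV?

Uncorrelated sources add in power (mean-square): V_tot = √(ΣV_i²)
V_tot = √[(5.84×10⁻⁹)² + (4.17×10⁻⁹)²] = 7.18×10⁻⁹ V = 7.18 nV

7.18 nV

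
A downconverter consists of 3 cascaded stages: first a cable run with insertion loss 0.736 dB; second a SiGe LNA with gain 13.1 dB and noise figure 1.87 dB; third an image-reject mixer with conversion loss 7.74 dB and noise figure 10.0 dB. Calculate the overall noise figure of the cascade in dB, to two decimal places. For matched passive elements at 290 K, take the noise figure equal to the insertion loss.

Convert to linear (a loss of L dB is a gain of −L dB): F_i = 10^(NF_i/10), G_i = 10^(G_i,dB/10)
  Stage 1: F_1 = 10^(0.736/10) = 1.185, G_1 = 10^(−0.736/10) = 0.8441
  Stage 2: F_2 = 10^(1.87/10) = 1.538, G_2 = 10^(13.1/10) = 20.42
  Stage 3: F_3 = 10^(10.0/10) = 10.00, G_3 = 10^(−7.74/10) = 0.1683
Friis cascade:
  F = 1.185 + (1.538 − 1)/0.8441 + (10.00 − 1)/17.23 = 2.344
NF = 10 log₁₀(2.344) = 3.70 dB

3.70 dB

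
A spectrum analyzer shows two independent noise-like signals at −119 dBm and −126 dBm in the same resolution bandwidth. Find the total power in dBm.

−118.2 dBm

Convert to linear, add, convert back:
P₁ = 1.26×10⁻¹⁵ W, P₂ = 2.51×10⁻¹⁶ W
P_tot = 1.51×10⁻¹⁵ W → 10 log₁₀(P_tot / 10⁻³) = −118.2 dBm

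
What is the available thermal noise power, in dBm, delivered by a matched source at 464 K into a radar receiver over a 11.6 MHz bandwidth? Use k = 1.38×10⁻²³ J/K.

−101.3 dBm

P_n = kTB = 1.38×10⁻²³ × 464 × 1.16×10⁷ = 7.43×10⁻¹⁴ W
In dBm: 10 log₁₀(7.43×10⁻¹⁴ / 10⁻³) = −101.3 dBm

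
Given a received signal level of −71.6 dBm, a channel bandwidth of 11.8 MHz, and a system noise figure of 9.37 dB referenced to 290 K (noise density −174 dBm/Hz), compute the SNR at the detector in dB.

22.3 dB

Noise floor: N = −174 + 10 log₁₀(B) + NF
10 log₁₀(1.18×10⁷) = 70.72 dB
N = −174 + 70.72 + 9.37 = −93.91 dBm
SNR = P_sig − N = −71.6 − (−93.91) = 22.31 dB → 22.3 dB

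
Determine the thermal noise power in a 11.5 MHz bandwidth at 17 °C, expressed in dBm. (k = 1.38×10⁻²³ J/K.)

T = 17 °C + 273.15 = 290.15 K
P_n = kTB = 1.38×10⁻²³ × 290.15 × 1.15×10⁷ = 4.60×10⁻¹⁴ W
In dBm: 10 log₁₀(4.60×10⁻¹⁴ / 10⁻³) = −103.4 dBm

−103.4 dBm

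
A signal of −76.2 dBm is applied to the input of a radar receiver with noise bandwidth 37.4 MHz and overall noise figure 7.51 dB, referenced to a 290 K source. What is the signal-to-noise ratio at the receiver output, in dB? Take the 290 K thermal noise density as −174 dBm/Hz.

14.6 dB

Noise floor: N = −174 + 10 log₁₀(B) + NF
10 log₁₀(3.74×10⁷) = 75.73 dB
N = −174 + 75.73 + 7.51 = −90.76 dBm
SNR = P_sig − N = −76.2 − (−90.76) = 14.56 dB → 14.6 dB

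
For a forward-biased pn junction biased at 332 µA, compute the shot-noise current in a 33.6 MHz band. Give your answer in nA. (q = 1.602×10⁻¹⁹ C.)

59.8 nA

I_n = √(2qI·B)
2qI·B = 2 × 1.602×10⁻¹⁹ × 3.32×10⁻⁴ × 3.36×10⁷ = 3.57×10⁻¹⁵ A²
I_n = √(3.57×10⁻¹⁵) = 5.98×10⁻⁸ A = 59.8 nA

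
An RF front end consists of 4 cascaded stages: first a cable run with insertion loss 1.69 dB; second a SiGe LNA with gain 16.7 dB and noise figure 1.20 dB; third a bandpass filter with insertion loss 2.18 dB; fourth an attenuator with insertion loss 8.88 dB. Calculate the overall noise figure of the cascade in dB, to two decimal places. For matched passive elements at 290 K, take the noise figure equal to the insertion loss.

Convert to linear (a loss of L dB is a gain of −L dB): F_i = 10^(NF_i/10), G_i = 10^(G_i,dB/10)
  Stage 1: F_1 = 10^(1.69/10) = 1.476, G_1 = 10^(−1.69/10) = 0.6776
  Stage 2: F_2 = 10^(1.20/10) = 1.318, G_2 = 10^(16.7/10) = 46.77
  Stage 3: F_3 = 10^(2.18/10) = 1.652, G_3 = 10^(−2.18/10) = 0.6053
  Stage 4: F_4 = 10^(8.88/10) = 7.727, G_4 = 10^(−8.88/10) = 0.1294
Friis cascade:
  F = 1.476 + (1.318 − 1)/0.6776 + (1.652 − 1)/31.70 + (7.727 − 1)/19.19 = 2.317
NF = 10 log₁₀(2.317) = 3.65 dB

3.65 dB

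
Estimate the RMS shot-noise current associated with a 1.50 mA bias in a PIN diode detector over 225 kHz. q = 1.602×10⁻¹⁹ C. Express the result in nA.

10.4 nA

I_n = √(2qI·B)
2qI·B = 2 × 1.602×10⁻¹⁹ × 1.50×10⁻³ × 2.25×10⁵ = 1.08×10⁻¹⁶ A²
I_n = √(1.08×10⁻¹⁶) = 1.04×10⁻⁸ A = 10.4 nA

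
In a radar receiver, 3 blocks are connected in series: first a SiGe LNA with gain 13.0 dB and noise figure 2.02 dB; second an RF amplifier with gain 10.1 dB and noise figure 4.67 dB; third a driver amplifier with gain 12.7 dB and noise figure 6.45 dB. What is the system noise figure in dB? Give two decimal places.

2.32 dB

Convert to linear (a loss of L dB is a gain of −L dB): F_i = 10^(NF_i/10), G_i = 10^(G_i,dB/10)
  Stage 1: F_1 = 10^(2.02/10) = 1.592, G_1 = 10^(13.0/10) = 19.95
  Stage 2: F_2 = 10^(4.67/10) = 2.931, G_2 = 10^(10.1/10) = 10.23
  Stage 3: F_3 = 10^(6.45/10) = 4.416, G_3 = 10^(12.7/10) = 18.62
Friis cascade:
  F = 1.592 + (2.931 − 1)/19.95 + (4.416 − 1)/204.2 = 1.706
NF = 10 log₁₀(1.706) = 2.32 dB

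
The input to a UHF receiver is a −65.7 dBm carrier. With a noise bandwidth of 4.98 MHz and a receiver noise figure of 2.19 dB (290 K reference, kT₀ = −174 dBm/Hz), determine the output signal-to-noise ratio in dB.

39.1 dB

Noise floor: N = −174 + 10 log₁₀(B) + NF
10 log₁₀(4.98×10⁶) = 66.97 dB
N = −174 + 66.97 + 2.19 = −104.84 dBm
SNR = P_sig − N = −65.7 − (−104.84) = 39.14 dB → 39.1 dB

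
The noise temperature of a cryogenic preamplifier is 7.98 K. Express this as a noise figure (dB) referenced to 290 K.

F = 1 + T_e/T₀ = 1 + 7.98/290 = 1.02752
NF = 10 log₁₀(1.02752) = 0.118 dB

0.118 dB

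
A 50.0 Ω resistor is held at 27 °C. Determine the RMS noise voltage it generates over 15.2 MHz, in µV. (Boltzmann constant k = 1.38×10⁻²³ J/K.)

3.55 µV

T = 27 °C + 273.15 = 300.15 K
V_n = √(4kTRB)
4kTRB = 4 × 1.38×10⁻²³ × 300.15 × 5.00×10¹ × 1.52×10⁷ = 1.26×10⁻¹¹ V²
V_n = √(1.26×10⁻¹¹) = 3.55×10⁻⁶ V = 3.55 µV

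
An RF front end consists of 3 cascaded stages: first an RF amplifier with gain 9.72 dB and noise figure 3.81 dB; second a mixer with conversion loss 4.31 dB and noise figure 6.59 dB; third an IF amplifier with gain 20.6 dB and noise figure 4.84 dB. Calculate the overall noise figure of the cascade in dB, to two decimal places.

Convert to linear (a loss of L dB is a gain of −L dB): F_i = 10^(NF_i/10), G_i = 10^(G_i,dB/10)
  Stage 1: F_1 = 10^(3.81/10) = 2.404, G_1 = 10^(9.72/10) = 9.376
  Stage 2: F_2 = 10^(6.59/10) = 4.560, G_2 = 10^(−4.31/10) = 0.3707
  Stage 3: F_3 = 10^(4.84/10) = 3.048, G_3 = 10^(20.6/10) = 114.8
Friis cascade:
  F = 2.404 + (4.560 − 1)/9.376 + (3.048 − 1)/3.475 = 3.373
NF = 10 log₁₀(3.373) = 5.28 dB

5.28 dB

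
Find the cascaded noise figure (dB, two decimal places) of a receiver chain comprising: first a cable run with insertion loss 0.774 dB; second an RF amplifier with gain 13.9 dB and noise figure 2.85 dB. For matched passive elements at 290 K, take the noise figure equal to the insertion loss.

3.62 dB

Convert to linear (a loss of L dB is a gain of −L dB): F_i = 10^(NF_i/10), G_i = 10^(G_i,dB/10)
  Stage 1: F_1 = 10^(0.774/10) = 1.195, G_1 = 10^(−0.774/10) = 0.8368
  Stage 2: F_2 = 10^(2.85/10) = 1.928, G_2 = 10^(13.9/10) = 24.55
Friis cascade:
  F = 1.195 + (1.928 − 1)/0.8368 = 2.304
NF = 10 log₁₀(2.304) = 3.62 dB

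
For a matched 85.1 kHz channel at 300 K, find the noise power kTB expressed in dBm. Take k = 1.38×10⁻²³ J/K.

−124.5 dBm

P_n = kTB = 1.38×10⁻²³ × 300 × 8.51×10⁴ = 3.52×10⁻¹⁶ W
In dBm: 10 log₁₀(3.52×10⁻¹⁶ / 10⁻³) = −124.5 dBm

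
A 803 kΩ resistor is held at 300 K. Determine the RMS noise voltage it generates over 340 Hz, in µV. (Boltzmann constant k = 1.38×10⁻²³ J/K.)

V_n = √(4kTRB)
4kTRB = 4 × 1.38×10⁻²³ × 300 × 8.03×10⁵ × 3.40×10² = 4.52×10⁻¹² V²
V_n = √(4.52×10⁻¹²) = 2.13×10⁻⁶ V = 2.13 µV

2.13 µV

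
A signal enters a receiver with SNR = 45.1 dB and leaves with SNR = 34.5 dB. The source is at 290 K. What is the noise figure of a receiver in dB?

NF (dB) = SNR_in(dB) − SNR_out(dB) when the source is at T₀
NF = 45.1 − 34.5 = 10.6 dB

10.6 dB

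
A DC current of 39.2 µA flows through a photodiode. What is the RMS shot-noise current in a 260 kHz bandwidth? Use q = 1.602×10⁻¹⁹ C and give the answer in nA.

1.81 nA

I_n = √(2qI·B)
2qI·B = 2 × 1.602×10⁻¹⁹ × 3.92×10⁻⁵ × 2.60×10⁵ = 3.27×10⁻¹⁸ A²
I_n = √(3.27×10⁻¹⁸) = 1.81×10⁻⁹ A = 1.81 nA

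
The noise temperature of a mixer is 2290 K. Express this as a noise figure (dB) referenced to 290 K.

F = 1 + T_e/T₀ = 1 + 2290/290 = 8.89655
NF = 10 log₁₀(8.89655) = 9.49 dB

9.49 dB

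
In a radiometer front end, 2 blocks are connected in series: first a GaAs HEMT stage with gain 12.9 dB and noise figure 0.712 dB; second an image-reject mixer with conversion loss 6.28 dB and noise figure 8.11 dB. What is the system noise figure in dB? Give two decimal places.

1.64 dB

Convert to linear (a loss of L dB is a gain of −L dB): F_i = 10^(NF_i/10), G_i = 10^(G_i,dB/10)
  Stage 1: F_1 = 10^(0.712/10) = 1.178, G_1 = 10^(12.9/10) = 19.50
  Stage 2: F_2 = 10^(8.11/10) = 6.471, G_2 = 10^(−6.28/10) = 0.2355
Friis cascade:
  F = 1.178 + (6.471 − 1)/19.50 = 1.459
NF = 10 log₁₀(1.459) = 1.64 dB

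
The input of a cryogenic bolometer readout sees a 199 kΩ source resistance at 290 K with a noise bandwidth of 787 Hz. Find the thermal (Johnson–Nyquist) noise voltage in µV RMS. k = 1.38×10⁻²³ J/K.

V_n = √(4kTRB)
4kTRB = 4 × 1.38×10⁻²³ × 290 × 1.99×10⁵ × 7.87×10² = 2.51×10⁻¹² V²
V_n = √(2.51×10⁻¹²) = 1.58×10⁻⁶ V = 1.58 µV

1.58 µV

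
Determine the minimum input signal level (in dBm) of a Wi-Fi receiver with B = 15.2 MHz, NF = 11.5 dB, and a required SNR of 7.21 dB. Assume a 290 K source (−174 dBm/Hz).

−83.5 dBm

Sensitivity = −174 + 10 log₁₀(B) + NF + SNR_min
= −174 + 71.82 + 11.5 + 7.21
= −83.47 dBm → −83.5 dBm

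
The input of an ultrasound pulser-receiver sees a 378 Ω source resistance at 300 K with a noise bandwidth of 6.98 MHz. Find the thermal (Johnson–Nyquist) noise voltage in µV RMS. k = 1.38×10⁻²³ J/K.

6.61 µV

V_n = √(4kTRB)
4kTRB = 4 × 1.38×10⁻²³ × 300 × 3.78×10² × 6.98×10⁶ = 4.37×10⁻¹¹ V²
V_n = √(4.37×10⁻¹¹) = 6.61×10⁻⁶ V = 6.61 µV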